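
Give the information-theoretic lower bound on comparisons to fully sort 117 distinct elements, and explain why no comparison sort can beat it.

A comparison sort is a binary decision tree whose leaves are the 117! = 3969937160808720895401959629498630647790406360168322301129748464310422041758630649341780708631240196854767624444057168110272995649603642560353748940315749184568295424000000000000000000000000000 possible output permutations. A binary tree with L leaves has height >= ceil(log_2(L)). So any comparison sort needs >= ceil(log_2(117!)) = 640 comparisons in the worst case.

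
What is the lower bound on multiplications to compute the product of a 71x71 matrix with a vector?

A 71x71 matrix-vector product has 71 inner products of length 71. Output depends on all 71^2 = 5041 matrix entries. At least 5041 multiplications needed.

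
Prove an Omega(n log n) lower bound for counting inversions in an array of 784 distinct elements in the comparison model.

Decision-tree argument: at any leaf, the comparisons made (with transitivity) must totally order all 784 elements -- otherwise some pair (i,j) is unordered, and an adversary can present two inputs agreeing on every comparison made but with that pair flipped, changing the inversion count by 1, so the leaf's output is wrong on one of them. Hence the tree has >= 784! leaves and height >= log_2(784!) = Omega(n log n). Modified merge sort achieves O(n log n).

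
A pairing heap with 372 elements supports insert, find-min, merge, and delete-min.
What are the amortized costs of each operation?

Pairing heaps are self-adjusting heap-ordered trees. Insert and merge link two roots: O(1). Find-min reads the root: O(1). Delete-min removes the root, then pairs children in two passes; amortized cost is O(log 372) = O(log n).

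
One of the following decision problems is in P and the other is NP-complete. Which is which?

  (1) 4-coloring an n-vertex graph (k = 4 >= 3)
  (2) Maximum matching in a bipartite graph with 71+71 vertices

(1) is NP-complete: graph k-coloring for k>=3 is NP-complete by reduction from 3-SAT.
(2) is P: Hopcroft-Karp runs in O(E sqrt(V)).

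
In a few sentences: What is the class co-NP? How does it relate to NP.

co-NP is the class of problems whose complement is in NP. A problem is in co-NP if 'no' instances have short proofs. NP and co-NP may or may not be equal. If NP != co-NP, then P != NP. Tautology (is a formula always true?) is in co-NP.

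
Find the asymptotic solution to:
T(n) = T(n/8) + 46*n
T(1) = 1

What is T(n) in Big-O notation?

Geometric series: 46*n*(1 + 1/8 + 1/8^2 + ...) = O(n). T(n) = O(n).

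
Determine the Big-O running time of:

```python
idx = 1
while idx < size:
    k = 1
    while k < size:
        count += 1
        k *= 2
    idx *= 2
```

Time complexity: O(log^2 n).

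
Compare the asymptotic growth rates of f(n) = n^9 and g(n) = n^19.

g(n) = n^19 grows faster: n^19/n^9 = n^10 -> infinity.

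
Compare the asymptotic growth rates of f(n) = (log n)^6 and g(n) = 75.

f(n) = (log n)^6 grows faster: any unbounded function dominates a constant.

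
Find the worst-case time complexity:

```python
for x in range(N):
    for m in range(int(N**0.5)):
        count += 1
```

Time complexity: O(n * sqrt(n)).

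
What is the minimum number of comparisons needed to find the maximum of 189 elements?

Finding the maximum requires 188 comparisons. Each comparison eliminates exactly one candidate. With 189 candidates, we need 188 eliminations.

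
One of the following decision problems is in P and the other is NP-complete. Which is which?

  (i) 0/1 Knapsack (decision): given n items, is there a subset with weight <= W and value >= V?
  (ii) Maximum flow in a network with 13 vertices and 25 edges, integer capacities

(i) is NP-complete: reduces from Subset Sum.
(ii) is P: Edmonds-Karp / push-relabel run in polynomial time.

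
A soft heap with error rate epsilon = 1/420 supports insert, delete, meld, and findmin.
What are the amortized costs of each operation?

Soft heaps (Chazelle) allow up to an epsilon = 1/420 fraction of elements to have corrupted (raised) keys. Insert is O(log(1/epsilon)) = O(log 420) amortized -- the structure maintains heap-ordered binary trees of rank bounded by O(log(1/epsilon)). Meld concatenates root lists: O(1) amortized. Delete and findmin are O(1) amortized.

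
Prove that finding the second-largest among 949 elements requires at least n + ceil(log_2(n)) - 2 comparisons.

Lower bound (adversary): identifying the maximum requires 949-1 comparisons (each eliminates one candidate). Assign weight 1 to each element; on each comparison the adversary lets the heavier side win and gives it the loser's weight. The max ends with weight 949, but each comparison it wins at most doubles its weight, so the max must win >= ceil(log_2(949)) = 10 comparisons. The second-largest is one of those 10 direct losers to the max, and identifying which one is largest needs >= 10-1 further comparisons. Total >= 949-1 + 10-1 = 957.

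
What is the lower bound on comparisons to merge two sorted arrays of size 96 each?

To merge two sorted arrays of size 96, we need at least 191 comparisons in the worst case. An adversary can force every element to be compared.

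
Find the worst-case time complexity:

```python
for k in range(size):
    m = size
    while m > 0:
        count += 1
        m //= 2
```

Time complexity: O(n log n).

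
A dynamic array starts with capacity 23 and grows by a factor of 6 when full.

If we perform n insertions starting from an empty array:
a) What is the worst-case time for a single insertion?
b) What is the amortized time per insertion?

(a) Worst-case single insertion: O(n) -- when the array is full at capacity c, the resize copies all c elements, and c can be Theta(n).
(b) Resizes happen at sizes 23, 138, 828, ... Total copy cost for n insertions: 23 + 138 + ... = O(n) (geometric series with ratio 1/6). Amortized cost per insertion: O(n)/n = O(1).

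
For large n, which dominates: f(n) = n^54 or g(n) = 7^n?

g(n) = 7^n grows faster: any exponential with base > 1 dominates every polynomial.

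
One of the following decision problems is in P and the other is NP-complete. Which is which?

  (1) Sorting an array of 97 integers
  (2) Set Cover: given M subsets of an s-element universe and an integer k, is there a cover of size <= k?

(1) is P: merge sort runs in O(n log n).
(2) is NP-complete: one of Karp's 21 NP-complete problems (with k part of the input).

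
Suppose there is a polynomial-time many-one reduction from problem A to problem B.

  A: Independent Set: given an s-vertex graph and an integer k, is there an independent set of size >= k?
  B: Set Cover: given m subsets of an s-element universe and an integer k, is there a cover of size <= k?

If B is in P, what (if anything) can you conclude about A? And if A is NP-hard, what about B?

A poly-time reduction A <=_p B means any A-instance can be transformed to a B-instance in poly time.
If B is in P: compose the reduction with B's poly-time algorithm to solve A in poly time, so A is in P.
If A is NP-hard: every NP problem reduces to A, which reduces to B; composing reductions, every NP problem reduces to B, so B is NP-hard.
(Here in fact A is NP-complete and B is NP-complete.)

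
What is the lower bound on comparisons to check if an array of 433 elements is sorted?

To verify 433 elements are sorted, we must compare each consecutive pair. Skipping any pair allows an adversary to swap them. Therefore 432 comparisons are necessary and sufficient.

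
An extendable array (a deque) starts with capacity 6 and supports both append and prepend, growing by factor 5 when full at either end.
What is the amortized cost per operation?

Growth at either end copies all elements; capacities form a geometric sequence with ratio 5, so total copy cost over n operations is O(n) (two geometric series). Amortized O(1).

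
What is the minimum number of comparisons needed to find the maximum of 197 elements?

Finding the maximum requires 196 comparisons. Each comparison eliminates exactly one candidate. With 197 candidates, we need 196 eliminations.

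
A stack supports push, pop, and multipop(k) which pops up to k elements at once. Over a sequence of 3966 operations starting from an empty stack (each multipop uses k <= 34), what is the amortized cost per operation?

Each element is pushed exactly once and popped at most once (whether by pop or as part of a multipop). So the total number of individual pops over the whole sequence is at most the number of pushes, which is at most 3966. Total work <= 2 * 3966, hence O(1) amortized per operation.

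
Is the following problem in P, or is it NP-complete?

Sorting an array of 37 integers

This problem is in P: merge sort runs in O(n log n).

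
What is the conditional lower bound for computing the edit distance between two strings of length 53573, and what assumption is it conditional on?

Under SETH (the Strong Exponential Time Hypothesis), edit distance on length-53573 strings cannot be computed in O(n^(2-epsilon)) time for any epsilon > 0 (Backurs-Indyk). The reduction is from CNF-SAT via the orthogonal vectors problem.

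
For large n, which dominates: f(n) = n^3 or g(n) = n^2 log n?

f(n) = n^3 grows faster: n^3 / (n^2 log n) = n/log n -> infinity.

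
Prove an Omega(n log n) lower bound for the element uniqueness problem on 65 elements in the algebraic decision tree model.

In the algebraic decision tree model, element uniqueness on 65 elements is equivalent to determining which cell of an arrangement of C(65,2) = 2080 hyperplanes x_i = x_j contains the input point. Ben-Or's theorem shows this requires Omega(n log n).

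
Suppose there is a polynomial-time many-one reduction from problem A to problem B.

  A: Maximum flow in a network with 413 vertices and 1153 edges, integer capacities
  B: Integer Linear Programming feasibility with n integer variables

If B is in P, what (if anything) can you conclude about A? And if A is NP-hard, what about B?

A poly-time reduction A <=_p B means any A-instance can be transformed to a B-instance in poly time.
If B is in P: compose the reduction with B's poly-time algorithm to solve A in poly time, so A is in P.
If A is NP-hard: every NP problem reduces to A, which reduces to B; composing reductions, every NP problem reduces to B, so B is NP-hard.
(Here in fact A is P and B is NP-complete.)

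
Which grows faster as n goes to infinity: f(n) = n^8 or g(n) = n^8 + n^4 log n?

f(n) = n^8 and g(n) = n^8 + n^4 log n are Theta of each other: the lower-order n^4 log n term is o(n^8); both are Theta(n^8).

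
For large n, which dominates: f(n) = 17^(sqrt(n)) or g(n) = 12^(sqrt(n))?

f(n) = 17^(sqrt(n)) grows faster: ratio is (17/12)^(sqrt(n)) -> infinity since 17/12 > 1.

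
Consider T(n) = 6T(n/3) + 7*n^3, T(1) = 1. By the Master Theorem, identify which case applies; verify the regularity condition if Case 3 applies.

a=6, b=3, f(n)=7*n^3.
log_3(6) = 1.631 < 3.
f(n) = Omega(n^(1.631+epsilon)) for some epsilon > 0, so Case 3 is the candidate.
Regularity: a*f(n/b) = 6*7*(n/3)^3 = (6/27)*7*n^3 <= c*f(n) with c = 6/27 < 1. Satisfied.
Case 3: T(n) = Theta(n^3).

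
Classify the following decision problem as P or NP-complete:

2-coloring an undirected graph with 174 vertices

This problem is in P: 2-coloring is bipartiteness testing via BFS, O(V+E).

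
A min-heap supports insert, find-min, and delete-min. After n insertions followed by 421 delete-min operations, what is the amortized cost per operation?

Insert takes O(log n) worst case. Delete-min takes O(log n). Over a sequence of n inserts and 421 delete-mins, total cost is O((n + 421) log n). Amortized per operation: O(log n).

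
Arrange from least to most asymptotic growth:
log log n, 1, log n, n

Ordered by growth rate: 1 < log log n < log n < n.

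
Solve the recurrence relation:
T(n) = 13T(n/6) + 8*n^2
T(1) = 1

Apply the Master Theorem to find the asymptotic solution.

a=13, b=6, f(n)=8*n^2. log_6(13) = 1.432 < 2. Case 3: T(n) = O(n^2).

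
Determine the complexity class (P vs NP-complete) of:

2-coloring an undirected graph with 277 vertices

This problem is in P: 2-coloring is bipartiteness testing via BFS, O(V+E).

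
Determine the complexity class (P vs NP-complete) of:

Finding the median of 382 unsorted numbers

This problem is in P: linear-time selection (median-of-medians) runs in O(n).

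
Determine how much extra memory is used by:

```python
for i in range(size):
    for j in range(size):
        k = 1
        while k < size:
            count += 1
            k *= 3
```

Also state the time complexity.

Space complexity: O(1).
Only a constant amount of auxiliary storage is used; nothing grows with n.
Time complexity: O(n^2 log n).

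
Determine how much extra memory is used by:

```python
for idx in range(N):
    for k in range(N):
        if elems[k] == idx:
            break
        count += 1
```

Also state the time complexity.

Space complexity: O(1).
Only a constant amount of auxiliary storage is used; nothing grows with n.
Time complexity: O(n^2).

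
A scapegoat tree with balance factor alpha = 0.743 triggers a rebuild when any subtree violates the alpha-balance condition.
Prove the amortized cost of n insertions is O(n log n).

Define potential Phi = c * sum of |size(left(v)) - size(right(v))| over all nodes. An insertion at depth d costs O(d) = O(log n) and increases Phi by O(log n). When a rebuild of subtree of size s occurs, it costs O(s) but reduces Phi by Omega(s). With alpha = 0.743, between rebuilds Omega(s) insertions must occur. Amortized cost per insertion: O(log n).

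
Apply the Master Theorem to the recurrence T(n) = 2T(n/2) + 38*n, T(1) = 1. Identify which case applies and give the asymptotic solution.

a=2, b=2, f(n)=38*n.
log_2(2) = 1, so n^(log_b(a)) = n.
f(n) = Theta(n), so Case 2 applies.
T(n) = Theta(n log n).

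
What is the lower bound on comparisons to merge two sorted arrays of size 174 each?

To merge two sorted arrays of size 174, we need at least 347 comparisons in the worst case. An adversary can force every element to be compared.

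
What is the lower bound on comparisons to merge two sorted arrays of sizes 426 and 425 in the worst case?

Adversary: with |426 - 425| <= 1 the inputs can be fully interleaved so that every adjacent pair in the merged output comes from different arrays. Then each of the 850 adjacent pairs must be directly compared, or the algorithm cannot determine their relative order. Standard merge meets this bound.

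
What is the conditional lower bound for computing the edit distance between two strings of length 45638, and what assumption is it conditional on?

Under SETH (the Strong Exponential Time Hypothesis), edit distance on length-45638 strings cannot be computed in O(n^(2-epsilon)) time for any epsilon > 0 (Backurs-Indyk). The reduction is from CNF-SAT via the orthogonal vectors problem.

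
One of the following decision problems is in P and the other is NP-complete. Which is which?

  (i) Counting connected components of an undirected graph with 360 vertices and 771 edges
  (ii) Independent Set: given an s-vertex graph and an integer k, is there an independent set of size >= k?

(i) is P: BFS/DFS visits each vertex and edge once: O(V+E).
(ii) is NP-complete: complement of Clique (with k part of the input).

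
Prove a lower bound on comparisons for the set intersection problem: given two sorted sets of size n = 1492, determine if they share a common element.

For two sorted arrays of size n = 1492, any correct algorithm must examine Omega(n) elements. If fewer are examined, an adversary places a common element in an unexamined gap. A merge-based scan achieves O(n), so the bound is tight.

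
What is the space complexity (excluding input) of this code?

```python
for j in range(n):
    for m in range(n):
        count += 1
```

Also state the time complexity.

Space complexity: O(1).
Only a constant amount of auxiliary storage is used; nothing grows with n.
Time complexity: O(n^2).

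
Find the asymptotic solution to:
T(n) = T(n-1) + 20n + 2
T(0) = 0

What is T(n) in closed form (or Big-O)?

Dominant term in sum is 20*sum(i, i=1..n) = 20*n*(n+1)/2 = O(n^2).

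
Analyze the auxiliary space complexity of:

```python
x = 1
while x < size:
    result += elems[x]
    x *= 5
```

Space complexity: O(1).
Only a constant amount of auxiliary storage is used; nothing grows with n.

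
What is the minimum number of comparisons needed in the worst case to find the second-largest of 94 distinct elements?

Lower bound: finding the max needs 94-1 comparisons. By the adversary weight-doubling argument, the max must personally win >= ceil(log_2(94)) = 7 comparisons; the 2nd-largest is among those 7 losers, needing 7-1 more comparisons. Total >= 94-1 + 7-1 = 99. A balanced knockout tournament achieves this.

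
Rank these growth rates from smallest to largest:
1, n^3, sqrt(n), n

Ordered by growth rate: 1 < sqrt(n) < n < n^3.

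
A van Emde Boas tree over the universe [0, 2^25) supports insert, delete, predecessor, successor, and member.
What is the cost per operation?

vEB recursively partitions [0, 33554432) into sqrt(u) clusters of size sqrt(u). Each operation recurses into either one cluster or the summary, never both: T(u) = T(sqrt(u)) + O(1) => T(u) = O(log log u) = O(log 25). This is worst-case, not just amortized.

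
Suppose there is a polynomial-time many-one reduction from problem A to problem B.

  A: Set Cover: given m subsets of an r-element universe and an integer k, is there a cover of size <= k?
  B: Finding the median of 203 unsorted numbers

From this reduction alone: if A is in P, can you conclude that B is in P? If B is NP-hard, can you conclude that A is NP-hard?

A poly-time reduction A <=_p B transfers tractability DOWN (B easy => A easy) and hardness UP (A hard => B hard), not the reverse.
From A in P, the reduction alone does NOT give B in P: any problem in P trivially reduces to SAT, yet SAT is not known to be in P.
From B NP-hard, the reduction alone does NOT give A NP-hard: again, easy problems reduce to hard ones.
(Here in fact A is NP-complete and B is in P, so no such reduction is known -- its existence would imply P = NP; the analysis concerns only what the assumed reduction would or would not let you conclude.)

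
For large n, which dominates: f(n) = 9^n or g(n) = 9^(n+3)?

f(n) = 9^n and g(n) = 9^(n+3) are Theta of each other: 9^(n+3) = 9^3 * 9^n = Theta(9^n).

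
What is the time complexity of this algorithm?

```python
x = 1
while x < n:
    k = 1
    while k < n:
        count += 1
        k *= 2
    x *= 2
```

Time complexity: O(log^2 n).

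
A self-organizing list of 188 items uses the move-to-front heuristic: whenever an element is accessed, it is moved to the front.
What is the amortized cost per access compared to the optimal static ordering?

With potential Phi = number of inversions between the MTF list and the optimal static list (at most C(188,2)), each access has amortized cost at most 2 * (cost under optimal static ordering). This is the move-to-front 2-competitiveness result.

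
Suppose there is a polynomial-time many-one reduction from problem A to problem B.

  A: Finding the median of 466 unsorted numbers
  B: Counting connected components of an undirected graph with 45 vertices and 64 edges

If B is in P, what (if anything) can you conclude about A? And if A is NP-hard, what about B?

A poly-time reduction A <=_p B means any A-instance can be transformed to a B-instance in poly time.
If B is in P: compose the reduction with B's poly-time algorithm to solve A in poly time, so A is in P.
If A is NP-hard: every NP problem reduces to A, which reduces to B; composing reductions, every NP problem reduces to B, so B is NP-hard.
(Here in fact A is P and B is P.)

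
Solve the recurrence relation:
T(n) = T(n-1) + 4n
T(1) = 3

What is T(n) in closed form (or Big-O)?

Unrolling: T(n) = 3 + 4*(2 + 3 + ... + n) = 3 + 4*(n(n+1)/2 - 1) = O(n^2).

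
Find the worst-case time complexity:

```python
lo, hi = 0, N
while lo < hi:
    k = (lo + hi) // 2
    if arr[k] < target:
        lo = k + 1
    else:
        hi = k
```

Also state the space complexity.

Time complexity: O(log n).
Space complexity: O(1).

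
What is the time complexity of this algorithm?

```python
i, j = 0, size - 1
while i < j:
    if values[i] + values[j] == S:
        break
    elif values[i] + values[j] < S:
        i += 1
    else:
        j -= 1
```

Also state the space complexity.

Time complexity: O(n).
Space complexity: O(1).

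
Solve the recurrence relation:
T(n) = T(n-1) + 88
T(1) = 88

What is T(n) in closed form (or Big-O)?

Unrolling: T(n) = T(n-1) + 88 = T(n-2) + 2*88 = ... = T(1) + (n-1)*88 = 88 + (n-1)*88 = 88n.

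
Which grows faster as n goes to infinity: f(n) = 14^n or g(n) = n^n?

g(n) = n^n grows faster: n^n / 14^n = (n/14)^n -> infinity once n > 14.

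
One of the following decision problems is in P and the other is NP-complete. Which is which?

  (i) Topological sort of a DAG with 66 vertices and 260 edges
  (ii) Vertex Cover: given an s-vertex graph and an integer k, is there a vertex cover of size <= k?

(i) is P: DFS-based topological sort runs in O(V+E).
(ii) is NP-complete: one of Karp's 21 NP-complete problems (with k part of the input; for any fixed constant k it is in P).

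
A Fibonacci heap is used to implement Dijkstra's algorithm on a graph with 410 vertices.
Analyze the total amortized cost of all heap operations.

Dijkstra performs 410 insert, 410 extract-min, and at most E decrease-key operations. With Fibonacci heap: insert O(1) amortized, extract-min O(log n) amortized, decrease-key O(1) amortized. Total with n = 410: O(n * 1 + n * log n + E * 1) = O(n log n + E).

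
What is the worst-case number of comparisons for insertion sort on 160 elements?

Insertion sort on reverse-sorted input: 1 + 2 + ... + (160-1) = 12720 comparisons.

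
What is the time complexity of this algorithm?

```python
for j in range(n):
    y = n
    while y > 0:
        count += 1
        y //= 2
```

Time complexity: O(n log n).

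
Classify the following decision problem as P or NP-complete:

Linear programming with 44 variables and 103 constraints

This problem is in P: the ellipsoid and interior-point methods run in polynomial time.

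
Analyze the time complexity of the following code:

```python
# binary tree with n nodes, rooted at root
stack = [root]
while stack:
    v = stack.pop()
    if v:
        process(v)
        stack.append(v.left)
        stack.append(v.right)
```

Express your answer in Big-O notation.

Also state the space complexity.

Time complexity: O(n).
Space complexity: O(n).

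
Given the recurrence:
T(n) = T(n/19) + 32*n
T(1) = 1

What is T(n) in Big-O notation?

Geometric series: 32*n*(1 + 1/19 + 1/19^2 + ...) = O(n). T(n) = O(n).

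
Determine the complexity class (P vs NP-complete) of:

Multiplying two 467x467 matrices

This problem is in P: the schoolbook algorithm runs in O(n^3).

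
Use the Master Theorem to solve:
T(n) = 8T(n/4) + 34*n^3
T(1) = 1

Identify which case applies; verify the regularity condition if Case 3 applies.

a=8, b=4, f(n)=34*n^3.
log_4(8) = 1.5 < 3.
f(n) = Omega(n^(1.5+epsilon)) for some epsilon > 0, so Case 3 is the candidate.
Regularity: a*f(n/b) = 8*34*(n/4)^3 = (8/64)*34*n^3 <= c*f(n) with c = 8/64 < 1. Satisfied.
Case 3: T(n) = Theta(n^3).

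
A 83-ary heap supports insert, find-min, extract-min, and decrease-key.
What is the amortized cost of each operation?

The 83-ary heap has height O(log_83 n). Insert sifts up: O(log_83 n). Find-min reads the root: O(1). Extract-min sifts down comparing 83 children per level: O(83 * log_83 n). Decrease-key sifts up: O(log_83 n).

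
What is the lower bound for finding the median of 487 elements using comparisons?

To find the median of 487 elements, every element must be compared at least once, so the lower bound is Omega(n). The BFPRT algorithm achieves O(n), making this tight.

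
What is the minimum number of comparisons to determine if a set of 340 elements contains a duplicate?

Determining if 340 elements are all distinct requires Omega(n log n) comparisons in the comparison model. This follows from the element distinctness lower bound.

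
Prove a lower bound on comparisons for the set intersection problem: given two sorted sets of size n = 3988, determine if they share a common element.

For two sorted arrays of size n = 3988, any correct algorithm must examine Omega(n) elements. If fewer are examined, an adversary places a common element in an unexamined gap. A merge-based scan achieves O(n), so the bound is tight.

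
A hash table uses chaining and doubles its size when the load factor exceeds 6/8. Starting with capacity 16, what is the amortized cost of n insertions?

Rehashing occurs when load exceeds 6/8. Total rehash cost is geometric series summing to O(n). Each insertion itself is O(1). Amortized: O(1).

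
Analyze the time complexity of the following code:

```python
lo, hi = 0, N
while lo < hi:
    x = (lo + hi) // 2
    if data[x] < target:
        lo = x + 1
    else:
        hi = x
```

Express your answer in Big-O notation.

Time complexity: O(log n).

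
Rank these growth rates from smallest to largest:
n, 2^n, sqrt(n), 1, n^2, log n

Ordered by growth rate: 1 < log n < sqrt(n) < n < n^2 < 2^n.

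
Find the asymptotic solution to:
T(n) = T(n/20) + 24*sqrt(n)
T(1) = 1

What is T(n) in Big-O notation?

Each level contributes sqrt(n/20^k). Geometric series with ratio 1/sqrt(20) < 1 sums to O(sqrt(n)).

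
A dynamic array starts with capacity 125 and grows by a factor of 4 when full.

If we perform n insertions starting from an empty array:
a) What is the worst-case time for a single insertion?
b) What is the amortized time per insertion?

(a) Worst-case single insertion: O(n) -- when the array is full at capacity c, the resize copies all c elements, and c can be Theta(n).
(b) Resizes happen at sizes 125, 500, 2000, ... Total copy cost for n insertions: 125 + 500 + ... = O(n) (geometric series with ratio 1/4). Amortized cost per insertion: O(n)/n = O(1).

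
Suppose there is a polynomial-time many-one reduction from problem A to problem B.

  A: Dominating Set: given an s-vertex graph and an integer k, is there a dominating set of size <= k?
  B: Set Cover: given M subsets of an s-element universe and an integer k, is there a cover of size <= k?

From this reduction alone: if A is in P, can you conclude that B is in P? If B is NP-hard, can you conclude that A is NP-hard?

A poly-time reduction A <=_p B transfers tractability DOWN (B easy => A easy) and hardness UP (A hard => B hard), not the reverse.
From A in P, the reduction alone does NOT give B in P: any problem in P trivially reduces to SAT, yet SAT is not known to be in P.
From B NP-hard, the reduction alone does NOT give A NP-hard: again, easy problems reduce to hard ones.
(Here in fact A is NP-complete and B is NP-complete.)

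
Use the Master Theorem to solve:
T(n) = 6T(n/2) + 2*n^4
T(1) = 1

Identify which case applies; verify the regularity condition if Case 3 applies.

a=6, b=2, f(n)=2*n^4.
log_2(6) = 2.585 < 4.
f(n) = Omega(n^(2.585+epsilon)) for some epsilon > 0, so Case 3 is the candidate.
Regularity: a*f(n/b) = 6*2*(n/2)^4 = (6/16)*2*n^4 <= c*f(n) with c = 6/16 < 1. Satisfied.
Case 3: T(n) = Theta(n^4).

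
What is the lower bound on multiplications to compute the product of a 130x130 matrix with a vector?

A 130x130 matrix-vector product has 130 inner products of length 130. Output depends on all 130^2 = 16900 matrix entries. At least 16900 multiplications needed.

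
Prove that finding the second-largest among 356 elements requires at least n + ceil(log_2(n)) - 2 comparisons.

Lower bound (adversary): identifying the maximum requires 356-1 comparisons (each eliminates one candidate). Assign weight 1 to each element; on each comparison the adversary lets the heavier side win and gives it the loser's weight. The max ends with weight 356, but each comparison it wins at most doubles its weight, so the max must win >= ceil(log_2(356)) = 9 comparisons. The second-largest is one of those 9 direct losers to the max, and identifying which one is largest needs >= 9-1 further comparisons. Total >= 356-1 + 9-1 = 363.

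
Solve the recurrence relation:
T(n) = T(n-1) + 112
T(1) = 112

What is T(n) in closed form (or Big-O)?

Unrolling: T(n) = T(n-1) + 112 = T(n-2) + 2*112 = ... = T(1) + (n-1)*112 = 112 + (n-1)*112 = 112n.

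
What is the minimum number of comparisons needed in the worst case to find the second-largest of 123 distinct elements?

Lower bound: finding the max needs 123-1 comparisons. By the adversary weight-doubling argument, the max must personally win >= ceil(log_2(123)) = 7 comparisons; the 2nd-largest is among those 7 losers, needing 7-1 more comparisons. Total >= 123-1 + 7-1 = 128. A balanced knockout tournament achieves this.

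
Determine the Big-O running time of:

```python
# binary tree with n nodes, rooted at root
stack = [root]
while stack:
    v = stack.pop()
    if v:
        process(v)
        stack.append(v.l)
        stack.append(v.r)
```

Time complexity: O(n).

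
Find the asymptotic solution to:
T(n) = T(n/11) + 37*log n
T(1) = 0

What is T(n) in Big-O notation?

Each of the log_11(n) levels adds O(log n). T(n) = O(log^2 n).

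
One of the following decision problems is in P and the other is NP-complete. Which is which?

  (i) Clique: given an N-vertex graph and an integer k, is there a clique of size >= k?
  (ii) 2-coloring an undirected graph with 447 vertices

(i) is NP-complete: complement of Independent Set / Vertex Cover (with k part of the input).
(ii) is P: 2-coloring is bipartiteness testing via BFS, O(V+E).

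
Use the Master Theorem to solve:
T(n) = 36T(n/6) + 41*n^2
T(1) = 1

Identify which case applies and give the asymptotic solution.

a=36, b=6, f(n)=41*n^2.
log_6(36) = 2, so n^(log_b(a)) = n^2.
f(n) = Theta(n^2), so Case 2 applies.
T(n) = Theta(n^2 log n).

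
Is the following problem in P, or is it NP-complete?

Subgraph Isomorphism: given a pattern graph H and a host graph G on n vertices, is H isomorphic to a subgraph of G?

This problem is NP-complete: generalizes Clique and Hamiltonian Path (pattern size is part of the input).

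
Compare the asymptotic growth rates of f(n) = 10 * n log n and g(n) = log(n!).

f(n) = 10 * n log n and g(n) = log(n!) are Theta of each other: Stirling: log(n!) = n log n - n + O(log n) = Theta(n log n); the constant 10 doesn't change the Theta class.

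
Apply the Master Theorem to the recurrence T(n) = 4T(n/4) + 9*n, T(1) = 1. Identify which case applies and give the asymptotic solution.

a=4, b=4, f(n)=9*n.
log_4(4) = 1, so n^(log_b(a)) = n.
f(n) = Theta(n), so Case 2 applies.
T(n) = Theta(n log n).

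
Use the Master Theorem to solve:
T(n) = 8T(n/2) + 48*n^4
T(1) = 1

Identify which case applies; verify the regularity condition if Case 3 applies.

a=8, b=2, f(n)=48*n^4.
log_2(8) = 3 < 4.
f(n) = Omega(n^(3+epsilon)) for some epsilon > 0, so Case 3 is the candidate.
Regularity: a*f(n/b) = 8*48*(n/2)^4 = (8/16)*48*n^4 <= c*f(n) with c = 8/16 < 1. Satisfied.
Case 3: T(n) = Theta(n^4).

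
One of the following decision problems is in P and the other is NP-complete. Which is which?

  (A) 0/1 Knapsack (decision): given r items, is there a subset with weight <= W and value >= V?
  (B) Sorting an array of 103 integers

(A) is NP-complete: reduces from Subset Sum.
(B) is P: merge sort runs in O(n log n).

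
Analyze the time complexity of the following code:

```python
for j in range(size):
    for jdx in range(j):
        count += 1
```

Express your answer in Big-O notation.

Time complexity: O(n^2).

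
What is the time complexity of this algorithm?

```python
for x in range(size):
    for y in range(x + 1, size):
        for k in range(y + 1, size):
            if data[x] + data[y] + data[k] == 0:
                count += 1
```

Time complexity: O(n^3).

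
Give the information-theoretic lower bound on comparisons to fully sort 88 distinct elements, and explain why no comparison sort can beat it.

A comparison sort is a binary decision tree whose leaves are the 88! = 185482642257398439114796845645546284380220968949399346684421580986889562184028199319100141244804501828416633516851200000000000000000000 possible output permutations. A binary tree with L leaves has height >= ceil(log_2(L)). So any comparison sort needs >= ceil(log_2(88!)) = 447 comparisons in the worst case.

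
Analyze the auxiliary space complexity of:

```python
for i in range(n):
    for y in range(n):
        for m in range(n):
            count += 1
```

Space complexity: O(1).
Only a constant amount of auxiliary storage is used; nothing grows with n.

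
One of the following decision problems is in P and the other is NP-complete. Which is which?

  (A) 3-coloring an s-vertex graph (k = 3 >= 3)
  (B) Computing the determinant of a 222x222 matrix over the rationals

(A) is NP-complete: graph k-coloring for k>=3 is NP-complete by reduction from 3-SAT.
(B) is P: Gaussian elimination runs in O(n^3).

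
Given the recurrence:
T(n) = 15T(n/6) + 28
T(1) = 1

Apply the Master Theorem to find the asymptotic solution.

a=15, b=6, f(n)=28. log_6(15) = 1.511. Case 1 of Master Theorem: T(n) = O(n^1.511).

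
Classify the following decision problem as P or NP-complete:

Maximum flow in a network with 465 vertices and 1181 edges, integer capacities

This problem is in P: Edmonds-Karp / push-relabel run in polynomial time.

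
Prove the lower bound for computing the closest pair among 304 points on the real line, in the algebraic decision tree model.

Reduction from element distinctness: given 304 reals, the closest-pair distance is 0 iff two are equal. Element distinctness has an Omega(n log n) lower bound in the algebraic decision tree model (Ben-Or). Therefore closest pair on a line also requires Omega(n log n). Sorting then a linear scan achieves this.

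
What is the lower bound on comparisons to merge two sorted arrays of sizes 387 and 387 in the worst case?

Adversary: with |387 - 387| <= 1 the inputs can be fully interleaved so that every adjacent pair in the merged output comes from different arrays. Then each of the 773 adjacent pairs must be directly compared, or the algorithm cannot determine their relative order. Standard merge meets this bound.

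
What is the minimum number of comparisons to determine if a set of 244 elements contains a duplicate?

Determining if 244 elements are all distinct requires Omega(n log n) comparisons in the comparison model. This follows from the element distinctness lower bound.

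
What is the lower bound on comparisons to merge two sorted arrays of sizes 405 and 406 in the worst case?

Adversary: with |405 - 406| <= 1 the inputs can be fully interleaved so that every adjacent pair in the merged output comes from different arrays. Then each of the 810 adjacent pairs must be directly compared, or the algorithm cannot determine their relative order. Standard merge meets this bound.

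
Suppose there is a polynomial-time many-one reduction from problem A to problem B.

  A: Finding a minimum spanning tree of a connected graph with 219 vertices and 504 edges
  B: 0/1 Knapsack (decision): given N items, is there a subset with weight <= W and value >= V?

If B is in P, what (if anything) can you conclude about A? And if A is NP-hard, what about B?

A poly-time reduction A <=_p B means any A-instance can be transformed to a B-instance in poly time.
If B is in P: compose the reduction with B's poly-time algorithm to solve A in poly time, so A is in P.
If A is NP-hard: every NP problem reduces to A, which reduces to B; composing reductions, every NP problem reduces to B, so B is NP-hard.
(Here in fact A is P and B is NP-complete.)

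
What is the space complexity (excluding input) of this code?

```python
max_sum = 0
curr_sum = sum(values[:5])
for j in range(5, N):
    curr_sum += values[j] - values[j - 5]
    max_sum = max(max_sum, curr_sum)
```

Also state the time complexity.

Space complexity: O(1).
Only a constant amount of auxiliary storage is used; nothing grows with n.
Time complexity: O(n).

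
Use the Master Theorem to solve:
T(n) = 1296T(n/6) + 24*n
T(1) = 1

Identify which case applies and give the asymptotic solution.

a=1296, b=6, f(n)=24*n.
log_6(1296) = 4 > 1.
Since f(n) = O(n^1) is polynomially smaller than n^4, Case 1 applies.
T(n) = Theta(n^4).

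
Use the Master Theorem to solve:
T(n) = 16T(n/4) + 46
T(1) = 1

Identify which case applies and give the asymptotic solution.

a=16, b=4, f(n)=46.
log_4(16) = 2 > 0.
Since f(n) = O(n^0) is polynomially smaller than n^2, Case 1 applies.
T(n) = Theta(n^2).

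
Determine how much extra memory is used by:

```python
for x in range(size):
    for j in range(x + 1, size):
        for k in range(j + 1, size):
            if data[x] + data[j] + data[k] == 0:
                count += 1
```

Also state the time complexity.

Space complexity: O(1).
Only a constant amount of auxiliary storage is used; nothing grows with n.
Time complexity: O(n^3).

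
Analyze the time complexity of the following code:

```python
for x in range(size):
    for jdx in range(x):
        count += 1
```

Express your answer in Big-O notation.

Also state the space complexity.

Time complexity: O(n^2).
Space complexity: O(1).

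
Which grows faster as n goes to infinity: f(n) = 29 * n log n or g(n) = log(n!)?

f(n) = 29 * n log n and g(n) = log(n!) are Theta of each other: Stirling: log(n!) = n log n - n + O(log n) = Theta(n log n); the constant 29 doesn't change the Theta class.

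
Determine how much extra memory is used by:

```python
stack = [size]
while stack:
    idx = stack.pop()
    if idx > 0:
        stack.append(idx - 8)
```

Space complexity: O(1).
Only a constant amount of auxiliary storage is used; nothing grows with n.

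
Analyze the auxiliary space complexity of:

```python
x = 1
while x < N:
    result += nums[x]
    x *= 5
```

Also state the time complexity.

Space complexity: O(1).
Only a constant amount of auxiliary storage is used; nothing grows with n.
Time complexity: O(log n).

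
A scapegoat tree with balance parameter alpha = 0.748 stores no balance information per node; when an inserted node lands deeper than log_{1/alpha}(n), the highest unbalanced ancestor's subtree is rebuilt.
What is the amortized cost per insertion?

Search/insert path is O(log n). A rebuild of a subtree of size s costs O(s), but with alpha = 0.748 at least Omega(s) insertions must have occurred in that subtree since its last rebuild. Charging O(1) of the rebuild to each such insertion gives O(log n) amortized.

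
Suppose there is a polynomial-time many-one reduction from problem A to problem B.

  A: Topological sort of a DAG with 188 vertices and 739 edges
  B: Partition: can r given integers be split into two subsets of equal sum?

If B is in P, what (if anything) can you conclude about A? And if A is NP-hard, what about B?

A poly-time reduction A <=_p B means any A-instance can be transformed to a B-instance in poly time.
If B is in P: compose the reduction with B's poly-time algorithm to solve A in poly time, so A is in P.
If A is NP-hard: every NP problem reduces to A, which reduces to B; composing reductions, every NP problem reduces to B, so B is NP-hard.
(Here in fact A is P and B is NP-complete.)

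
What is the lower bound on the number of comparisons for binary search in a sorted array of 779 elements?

With 779 possible positions, we need at least ceil(log_2(779)) = 10 comparisons. Each comparison splits the remaining candidates by at most half.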